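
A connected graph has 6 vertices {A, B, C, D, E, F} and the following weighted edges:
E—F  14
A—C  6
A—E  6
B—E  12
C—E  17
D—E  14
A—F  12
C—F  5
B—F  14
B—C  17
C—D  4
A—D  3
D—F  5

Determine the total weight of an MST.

Sort edges by weight, then run Kruskal:
A—D (3): add. Components now {A,D} {B} {C} {E} {F}
C—D (4): add. Components now {A,C,D} {B} {E} {F}
C—F (5): add. Components now {A,C,D,F} {B} {E}
D—F (5): skip — D and F already connected.
A—C (6): skip — A and C already connected.
A—E (6): add. Components now {A,C,D,E,F} {B}
A—F (12): skip — A and F already connected.
B—E (12): add. Components now {A,B,C,D,E,F}
MST edges: A—D, C—D, C—F, A—E, B—E; total weight 3+4+5+6+12 = 30.

30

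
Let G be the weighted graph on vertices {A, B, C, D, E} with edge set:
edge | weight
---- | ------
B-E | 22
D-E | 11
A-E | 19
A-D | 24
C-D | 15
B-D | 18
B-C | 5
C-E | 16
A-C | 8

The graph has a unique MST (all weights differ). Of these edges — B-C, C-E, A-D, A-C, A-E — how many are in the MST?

Kruskal's algorithm — process edges by increasing weight (ties by edge label):
B-C (5): add — endpoints in different components.
A-C (8): add — endpoints in different components.
D-E (11): add — endpoints in different components.
C-D (15): add — endpoints in different components.
MST edge set: {B-C, A-C, D-E, C-D}.
Of the listed edges, {B-C, A-C} are in the MST → 2.

2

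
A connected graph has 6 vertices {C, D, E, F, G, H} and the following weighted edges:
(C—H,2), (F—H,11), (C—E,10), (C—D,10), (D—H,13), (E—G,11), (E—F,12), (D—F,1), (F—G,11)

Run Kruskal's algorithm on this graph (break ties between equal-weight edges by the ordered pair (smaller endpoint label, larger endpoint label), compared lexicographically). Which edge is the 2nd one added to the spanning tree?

C-H

Sort edges by weight, then run Kruskal:
D—F (1): add. Components now {C} {D,F} {E} {G} {H}
C—H (2): add. Components now {C,H} {D,F} {E} {G}
C—D (10): add. Components now {C,D,F,H} {E} {G}
C—E (10): add. Components now {C,D,E,F,H} {G}
E—G (11): add. Components now {C,D,E,F,G,H}
The 2nd edge added is C—H.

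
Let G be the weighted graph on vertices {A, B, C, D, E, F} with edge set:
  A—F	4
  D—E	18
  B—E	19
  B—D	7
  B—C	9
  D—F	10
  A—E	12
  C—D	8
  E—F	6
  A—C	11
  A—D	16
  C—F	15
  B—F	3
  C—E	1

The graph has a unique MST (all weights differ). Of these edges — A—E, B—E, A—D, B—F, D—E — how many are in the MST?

1

Kruskal's algorithm — process edges by increasing weight (ties by edge label):
C—E (1): add. Components now {A} {B} {C,E} {D} {F}
B—F (3): add. Components now {A} {B,F} {C,E} {D}
A—F (4): add. Components now {A,B,F} {C,E} {D}
E—F (6): add. Components now {A,B,C,E,F} {D}
B—D (7): add. Components now {A,B,C,D,E,F}
MST edge set: {C—E, B—F, A—F, E—F, B—D}.
Of the listed edges, {B—F} are in the MST → 1.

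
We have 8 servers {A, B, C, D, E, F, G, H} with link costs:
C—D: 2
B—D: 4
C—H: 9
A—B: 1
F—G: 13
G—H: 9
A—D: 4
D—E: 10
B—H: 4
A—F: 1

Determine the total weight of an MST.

Sort edges by weight, then run Kruskal:
A—B (1): add — endpoints in different components.
A—F (1): add — endpoints in different components.
C—D (2): add — endpoints in different components.
A—D (4): add — endpoints in different components.
B—D (4): skip — B and D already connected.
B—H (4): add — endpoints in different components.
C—H (9): skip — C and H already connected.
G—H (9): add — endpoints in different components.
D—E (10): add — endpoints in different components.
MST edges: A—B, A—F, C—D, A—D, B—H, G—H, D—E; total weight 1+1+2+4+4+9+10 = 31.

31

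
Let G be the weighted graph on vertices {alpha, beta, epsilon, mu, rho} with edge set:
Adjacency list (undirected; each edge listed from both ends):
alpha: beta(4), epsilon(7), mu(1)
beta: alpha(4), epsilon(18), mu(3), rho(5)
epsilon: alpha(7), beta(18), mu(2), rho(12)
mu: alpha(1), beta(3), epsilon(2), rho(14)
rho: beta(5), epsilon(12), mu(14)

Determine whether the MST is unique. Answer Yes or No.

Kruskal's algorithm — process edges by increasing weight (ties by edge label):
alpha–mu (1): add. Components now {epsilon} {beta} {alpha,mu} {rho}
epsilon–mu (2): add. Components now {alpha,epsilon,mu} {beta} {rho}
beta–mu (3): add. Components now {alpha,beta,epsilon,mu} {rho}
alpha–beta (4): skip — beta and alpha already connected.
beta–rho (5): add. Components now {alpha,beta,epsilon,mu,rho}
Every non-tree edge has weight strictly greater than the heaviest edge on the tree path between its endpoints, so the MST is unique.

Yes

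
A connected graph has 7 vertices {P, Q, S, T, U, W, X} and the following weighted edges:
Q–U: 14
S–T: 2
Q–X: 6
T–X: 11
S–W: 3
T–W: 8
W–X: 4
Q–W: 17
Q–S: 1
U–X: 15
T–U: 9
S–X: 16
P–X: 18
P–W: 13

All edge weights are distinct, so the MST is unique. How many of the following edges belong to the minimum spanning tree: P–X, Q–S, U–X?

1

Kruskal's algorithm — process edges by increasing weight (ties by edge label):
Q–S (1): add — endpoints in different components.
S–T (2): add — endpoints in different components.
S–W (3): add — endpoints in different components.
W–X (4): add — endpoints in different components.
Q–X (6): skip — Q and X already connected.
T–W (8): skip — W and T already connected.
T–U (9): add — endpoints in different components.
T–X (11): skip — X and T already connected.
P–W (13): add — endpoints in different components.
MST edge set: {Q–S, S–T, S–W, W–X, T–U, P–W}.
Of the listed edges, {Q–S} are in the MST → 1.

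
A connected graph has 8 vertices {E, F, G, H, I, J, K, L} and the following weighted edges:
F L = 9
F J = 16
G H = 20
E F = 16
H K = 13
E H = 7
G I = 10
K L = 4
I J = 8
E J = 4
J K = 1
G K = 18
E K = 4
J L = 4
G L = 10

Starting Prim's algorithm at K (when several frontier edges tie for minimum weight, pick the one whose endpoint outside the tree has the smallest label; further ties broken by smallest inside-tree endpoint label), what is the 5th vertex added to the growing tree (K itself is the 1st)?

H

Prim's algorithm from K:
Step 1: cheapest edge leaving the tree is J K (1); add J.
Step 2: cheapest edge leaving the tree is E J (4); add E.
Step 3: cheapest edge leaving the tree is J L (4); add L.
Step 4: cheapest edge leaving the tree is E H (7); add H.
Step 5: cheapest edge leaving the tree is I J (8); add I.
Step 6: cheapest edge leaving the tree is F L (9); add F.
Step 7: cheapest edge leaving the tree is G I (10); add G.
Vertex order: K, J, E, L, H, I, F, G. The 5th vertex is H.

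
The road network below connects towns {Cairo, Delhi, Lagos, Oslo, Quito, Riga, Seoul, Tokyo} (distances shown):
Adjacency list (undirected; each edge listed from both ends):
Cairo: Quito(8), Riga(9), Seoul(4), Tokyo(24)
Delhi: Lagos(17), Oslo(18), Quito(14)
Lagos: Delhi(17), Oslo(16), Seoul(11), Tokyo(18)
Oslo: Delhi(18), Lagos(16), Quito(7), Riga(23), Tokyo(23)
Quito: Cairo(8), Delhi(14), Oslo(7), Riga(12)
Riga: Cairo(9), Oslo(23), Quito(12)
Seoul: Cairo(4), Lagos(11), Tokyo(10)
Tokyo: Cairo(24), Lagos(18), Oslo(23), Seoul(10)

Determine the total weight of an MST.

Kruskal's algorithm — process edges by increasing weight (ties by edge label):
Cairo—Seoul (4): add — endpoints in different components.
Oslo—Quito (7): add — endpoints in different components.
Cairo—Quito (8): add — endpoints in different components.
Cairo—Riga (9): add — endpoints in different components.
Seoul—Tokyo (10): add — endpoints in different components.
Lagos—Seoul (11): add — endpoints in different components.
Quito—Riga (12): skip — Quito and Riga already connected.
Delhi—Quito (14): add — endpoints in different components.
MST edges: Cairo—Seoul, Oslo—Quito, Cairo—Quito, Cairo—Riga, Seoul—Tokyo, Lagos—Seoul, Delhi—Quito; total weight 4+7+8+9+10+11+14 = 63.

63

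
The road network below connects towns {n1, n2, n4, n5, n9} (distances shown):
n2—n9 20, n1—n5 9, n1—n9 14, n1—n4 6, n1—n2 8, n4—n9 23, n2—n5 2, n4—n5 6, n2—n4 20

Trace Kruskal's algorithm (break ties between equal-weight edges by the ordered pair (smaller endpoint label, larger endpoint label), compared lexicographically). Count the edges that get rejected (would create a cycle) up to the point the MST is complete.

2

Kruskal: consider edges lightest-first.
n2—n5 (2): add — endpoints in different components.
n1—n4 (6): add — endpoints in different components.
n4—n5 (6): add — endpoints in different components.
n1—n2 (8): skip — n1 and n2 already connected.
n1—n5 (9): skip — n1 and n5 already connected.
n1—n9 (14): add — endpoints in different components.
Edges rejected before the tree was complete: 2.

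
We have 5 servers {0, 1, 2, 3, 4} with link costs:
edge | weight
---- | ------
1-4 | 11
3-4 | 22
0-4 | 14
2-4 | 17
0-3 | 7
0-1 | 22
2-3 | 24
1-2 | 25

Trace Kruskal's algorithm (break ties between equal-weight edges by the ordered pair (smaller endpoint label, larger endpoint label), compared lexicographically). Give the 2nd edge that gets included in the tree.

Kruskal: consider edges lightest-first.
0-3 (7): add. Components now {0,3} {1} {2} {4}
1-4 (11): add. Components now {0,3} {1,4} {2}
0-4 (14): add. Components now {0,1,3,4} {2}
2-4 (17): add. Components now {0,1,2,3,4}
The 2nd edge added is 1-4.

1-4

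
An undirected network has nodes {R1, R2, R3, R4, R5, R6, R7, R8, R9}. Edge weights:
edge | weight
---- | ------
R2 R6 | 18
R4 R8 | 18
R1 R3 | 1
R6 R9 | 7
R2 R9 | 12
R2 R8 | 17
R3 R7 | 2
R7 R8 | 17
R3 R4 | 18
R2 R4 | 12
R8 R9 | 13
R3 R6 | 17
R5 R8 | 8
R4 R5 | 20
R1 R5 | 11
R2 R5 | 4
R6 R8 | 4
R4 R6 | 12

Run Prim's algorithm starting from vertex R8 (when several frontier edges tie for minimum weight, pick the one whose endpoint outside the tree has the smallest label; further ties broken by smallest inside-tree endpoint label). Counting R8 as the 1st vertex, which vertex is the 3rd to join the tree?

Prim's algorithm from R8:
Step 1: cheapest edge leaving the tree is R6 R8 (4); add R6.
Step 2: cheapest edge leaving the tree is R6 R9 (7); add R9.
Step 3: cheapest edge leaving the tree is R5 R8 (8); add R5.
Step 4: cheapest edge leaving the tree is R2 R5 (4); add R2.
Step 5: cheapest edge leaving the tree is R1 R5 (11); add R1.
Step 6: cheapest edge leaving the tree is R1 R3 (1); add R3.
Step 7: cheapest edge leaving the tree is R3 R7 (2); add R7.
Step 8: cheapest edge leaving the tree is R2 R4 (12); add R4.
Vertex order: R8, R6, R9, R5, R2, R1, R3, R7, R4. The 3rd vertex is R9.

R9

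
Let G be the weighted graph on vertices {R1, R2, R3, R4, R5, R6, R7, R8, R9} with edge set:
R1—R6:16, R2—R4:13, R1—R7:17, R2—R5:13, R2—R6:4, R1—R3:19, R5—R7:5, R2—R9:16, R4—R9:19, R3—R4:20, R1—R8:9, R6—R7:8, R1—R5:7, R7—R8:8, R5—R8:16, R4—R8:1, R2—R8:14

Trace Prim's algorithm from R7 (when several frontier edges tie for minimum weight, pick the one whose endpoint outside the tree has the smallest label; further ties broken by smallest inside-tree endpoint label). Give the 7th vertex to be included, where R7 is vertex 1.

Grow the tree from R7 using Prim:
Step 1: cheapest edge leaving the tree is R5—R7 (5); add R5.
Step 2: cheapest edge leaving the tree is R1—R5 (7); add R1.
Step 3: cheapest edge leaving the tree is R6—R7 (8); add R6.
Step 4: cheapest edge leaving the tree is R2—R6 (4); add R2.
Step 5: cheapest edge leaving the tree is R7—R8 (8); add R8.
Step 6: cheapest edge leaving the tree is R4—R8 (1); add R4.
Step 7: cheapest edge leaving the tree is R2—R9 (16); add R9.
Step 8: cheapest edge leaving the tree is R1—R3 (19); add R3.
Vertex order: R7, R5, R1, R6, R2, R8, R4, R9, R3. The 7th vertex is R4.

R4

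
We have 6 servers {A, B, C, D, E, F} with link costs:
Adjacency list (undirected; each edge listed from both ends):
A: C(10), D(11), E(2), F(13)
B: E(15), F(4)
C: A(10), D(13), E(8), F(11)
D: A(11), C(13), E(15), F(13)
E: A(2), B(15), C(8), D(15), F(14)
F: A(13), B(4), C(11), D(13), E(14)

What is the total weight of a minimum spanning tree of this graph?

36

Prim, starting at A.
Step 1: cheapest edge leaving the tree is A E (2); add E.
Step 2: cheapest edge leaving the tree is C E (8); add C.
Step 3: cheapest edge leaving the tree is A D (11); add D.
Step 4: cheapest edge leaving the tree is C F (11); add F.
Step 5: cheapest edge leaving the tree is B F (4); add B.
MST edges: A E, C E, A D, C F, B F; total weight 2+8+11+11+4 = 36.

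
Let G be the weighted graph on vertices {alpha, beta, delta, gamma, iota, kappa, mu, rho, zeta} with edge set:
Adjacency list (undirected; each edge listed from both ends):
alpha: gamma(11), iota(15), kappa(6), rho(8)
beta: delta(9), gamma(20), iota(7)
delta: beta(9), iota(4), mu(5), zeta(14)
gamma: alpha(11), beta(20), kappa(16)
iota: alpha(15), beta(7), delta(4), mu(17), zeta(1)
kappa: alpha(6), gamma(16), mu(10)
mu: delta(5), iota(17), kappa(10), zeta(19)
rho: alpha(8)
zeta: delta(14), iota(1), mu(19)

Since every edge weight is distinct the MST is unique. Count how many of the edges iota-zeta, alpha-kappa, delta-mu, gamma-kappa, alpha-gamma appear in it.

Sort edges by weight, then run Kruskal:
iota-zeta (1): add — endpoints in different components.
delta-iota (4): add — endpoints in different components.
delta-mu (5): add — endpoints in different components.
alpha-kappa (6): add — endpoints in different components.
beta-iota (7): add — endpoints in different components.
alpha-rho (8): add — endpoints in different components.
beta-delta (9): skip — delta and beta already connected.
kappa-mu (10): add — endpoints in different components.
alpha-gamma (11): add — endpoints in different components.
MST edge set: {iota-zeta, delta-iota, delta-mu, alpha-kappa, beta-iota, alpha-rho, kappa-mu, alpha-gamma}.
Of the listed edges, {iota-zeta, alpha-kappa, delta-mu, alpha-gamma} are in the MST → 4.

4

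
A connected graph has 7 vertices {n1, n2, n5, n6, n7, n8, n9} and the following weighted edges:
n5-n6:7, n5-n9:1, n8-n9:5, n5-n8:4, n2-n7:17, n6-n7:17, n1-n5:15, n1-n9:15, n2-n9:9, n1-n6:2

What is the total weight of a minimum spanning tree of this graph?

40

Kruskal: consider edges lightest-first.
n5-n9 (1): add — endpoints in different components.
n1-n6 (2): add — endpoints in different components.
n5-n8 (4): add — endpoints in different components.
n8-n9 (5): skip — n9 and n8 already connected.
n5-n6 (7): add — endpoints in different components.
n2-n9 (9): add — endpoints in different components.
n1-n5 (15): skip — n1 and n5 already connected.
n1-n9 (15): skip — n1 and n9 already connected.
n2-n7 (17): add — endpoints in different components.
MST edges: n5-n9, n1-n6, n5-n8, n5-n6, n2-n9, n2-n7; total weight 1+2+4+7+9+17 = 40.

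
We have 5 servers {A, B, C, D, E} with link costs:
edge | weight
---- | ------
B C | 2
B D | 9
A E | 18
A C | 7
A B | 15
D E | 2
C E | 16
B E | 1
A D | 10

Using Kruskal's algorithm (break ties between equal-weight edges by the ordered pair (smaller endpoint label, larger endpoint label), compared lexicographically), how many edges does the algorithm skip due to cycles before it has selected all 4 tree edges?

0

Kruskal's algorithm — process edges by increasing weight (ties by edge label):
B E (1): add — endpoints in different components.
B C (2): add — endpoints in different components.
D E (2): add — endpoints in different components.
A C (7): add — endpoints in different components.
Edges rejected before the tree was complete: 0.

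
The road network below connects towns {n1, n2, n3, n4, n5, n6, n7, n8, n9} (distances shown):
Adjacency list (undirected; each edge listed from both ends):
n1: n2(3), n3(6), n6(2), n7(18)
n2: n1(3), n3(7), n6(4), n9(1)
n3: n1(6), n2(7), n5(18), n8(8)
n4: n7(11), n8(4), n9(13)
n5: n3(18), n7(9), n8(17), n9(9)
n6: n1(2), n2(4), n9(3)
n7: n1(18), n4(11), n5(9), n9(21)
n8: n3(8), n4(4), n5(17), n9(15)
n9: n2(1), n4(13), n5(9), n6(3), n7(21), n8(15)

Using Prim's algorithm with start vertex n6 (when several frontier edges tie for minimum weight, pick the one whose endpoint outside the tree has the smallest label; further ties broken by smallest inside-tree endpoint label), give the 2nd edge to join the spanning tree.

n1-n2

Prim, starting at n6.
Step 1: cheapest edge leaving the tree is n1-n6 (2); add n1.
Step 2: cheapest edge leaving the tree is n1-n2 (3); add n2.
Step 3: cheapest edge leaving the tree is n2-n9 (1); add n9.
Step 4: cheapest edge leaving the tree is n1-n3 (6); add n3.
Step 5: cheapest edge leaving the tree is n3-n8 (8); add n8.
Step 6: cheapest edge leaving the tree is n4-n8 (4); add n4.
Step 7: cheapest edge leaving the tree is n5-n9 (9); add n5.
Step 8: cheapest edge leaving the tree is n5-n7 (9); add n7.
The 2nd edge added is n1-n2.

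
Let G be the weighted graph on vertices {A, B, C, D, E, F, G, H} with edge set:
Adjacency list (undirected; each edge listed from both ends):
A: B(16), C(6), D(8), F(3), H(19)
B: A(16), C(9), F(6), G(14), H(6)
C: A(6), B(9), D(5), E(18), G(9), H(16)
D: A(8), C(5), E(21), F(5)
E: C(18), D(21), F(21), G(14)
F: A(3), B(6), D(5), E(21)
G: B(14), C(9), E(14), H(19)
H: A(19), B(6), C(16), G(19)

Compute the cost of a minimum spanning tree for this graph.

Sort edges by weight, then run Kruskal:
A-F (3): add — endpoints in different components.
C-D (5): add — endpoints in different components.
D-F (5): add — endpoints in different components.
A-C (6): skip — A and C already connected.
B-F (6): add — endpoints in different components.
B-H (6): add — endpoints in different components.
A-D (8): skip — A and D already connected.
B-C (9): skip — B and C already connected.
C-G (9): add — endpoints in different components.
B-G (14): skip — B and G already connected.
E-G (14): add — endpoints in different components.
MST edges: A-F, C-D, D-F, B-F, B-H, C-G, E-G; total weight 3+5+5+6+6+9+14 = 48.

48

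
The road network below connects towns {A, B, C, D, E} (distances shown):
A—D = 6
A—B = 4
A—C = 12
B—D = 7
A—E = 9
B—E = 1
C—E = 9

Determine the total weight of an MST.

20

Sort edges by weight, then run Kruskal:
B—E (1): add. Components now {A} {B,E} {C} {D}
A—B (4): add. Components now {A,B,E} {C} {D}
A—D (6): add. Components now {A,B,D,E} {C}
B—D (7): skip — B and D already connected.
A—E (9): skip — A and E already connected.
C—E (9): add. Components now {A,B,C,D,E}
MST edges: B—E, A—B, A—D, C—E; total weight 1+4+6+9 = 20.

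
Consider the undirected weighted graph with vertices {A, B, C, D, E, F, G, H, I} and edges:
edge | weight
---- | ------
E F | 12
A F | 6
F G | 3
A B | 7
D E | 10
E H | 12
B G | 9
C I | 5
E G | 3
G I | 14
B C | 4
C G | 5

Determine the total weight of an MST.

48

Prim's algorithm from H:
Step 1: cheapest edge leaving the tree is E H (12); add E.
Step 2: cheapest edge leaving the tree is E G (3); add G.
Step 3: cheapest edge leaving the tree is F G (3); add F.
Step 4: cheapest edge leaving the tree is C G (5); add C.
Step 5: cheapest edge leaving the tree is B C (4); add B.
Step 6: cheapest edge leaving the tree is C I (5); add I.
Step 7: cheapest edge leaving the tree is A F (6); add A.
Step 8: cheapest edge leaving the tree is D E (10); add D.
MST edges: E H, E G, F G, C G, B C, C I, A F, D E; total weight 12+3+3+5+4+5+6+10 = 48.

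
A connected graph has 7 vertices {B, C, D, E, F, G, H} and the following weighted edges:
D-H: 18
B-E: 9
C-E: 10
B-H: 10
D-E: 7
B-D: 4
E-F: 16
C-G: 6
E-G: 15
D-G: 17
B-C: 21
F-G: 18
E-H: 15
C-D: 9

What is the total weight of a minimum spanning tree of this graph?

Prim, starting at E.
Step 1: frontier [D-E 7, B-E 9, C-E 10, E-G 15, E-H 15, E-F 16] → take D-E (7); add D.
Step 2: frontier [B-D 4, C-D 9, D-G 17, D-H 18, B-E 9, C-E 10, E-G 15, E-H 15, E-F 16] → take B-D (4); add B.
Step 3: frontier [B-H 10, B-C 21, C-D 9, D-G 17, D-H 18, C-E 10, E-G 15, E-H 15, E-F 16] → take C-D (9); add C.
Step 4: frontier [B-H 10, C-G 6, D-G 17, D-H 18, E-G 15, E-H 15, E-F 16] → take C-G (6); add G.
Step 5: frontier [B-H 10, D-H 18, E-H 15, E-F 16, F-G 18] → take B-H (10); add H.
Step 6: frontier [E-F 16, F-G 18] → take E-F (16); add F.
MST edges: D-E, B-D, C-D, C-G, B-H, E-F; total weight 7+4+9+6+10+16 = 52.

52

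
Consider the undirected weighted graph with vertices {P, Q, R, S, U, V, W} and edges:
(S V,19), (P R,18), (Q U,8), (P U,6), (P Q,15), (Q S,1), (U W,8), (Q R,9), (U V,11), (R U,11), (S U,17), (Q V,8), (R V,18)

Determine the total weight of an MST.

40

Prim's algorithm from R:
Step 1: frontier [Q R 9, R U 11, P R 18, R V 18] → take Q R (9); add Q.
Step 2: frontier [Q S 1, Q U 8, Q V 8, P Q 15, R U 11, P R 18, R V 18] → take Q S (1); add S.
Step 3: frontier [Q U 8, Q V 8, P Q 15, R U 11, P R 18, R V 18, S U 17, S V 19] → take Q U (8); add U.
Step 4: frontier [Q V 8, P Q 15, P R 18, R V 18, S V 19, P U 6, U W 8, U V 11] → take P U (6); add P.
Step 5: frontier [Q V 8, R V 18, S V 19, U W 8, U V 11] → take Q V (8); add V.
Step 6: frontier [U W 8] → take U W (8); add W.
MST edges: Q R, Q S, Q U, P U, Q V, U W; total weight 9+1+8+6+8+8 = 40.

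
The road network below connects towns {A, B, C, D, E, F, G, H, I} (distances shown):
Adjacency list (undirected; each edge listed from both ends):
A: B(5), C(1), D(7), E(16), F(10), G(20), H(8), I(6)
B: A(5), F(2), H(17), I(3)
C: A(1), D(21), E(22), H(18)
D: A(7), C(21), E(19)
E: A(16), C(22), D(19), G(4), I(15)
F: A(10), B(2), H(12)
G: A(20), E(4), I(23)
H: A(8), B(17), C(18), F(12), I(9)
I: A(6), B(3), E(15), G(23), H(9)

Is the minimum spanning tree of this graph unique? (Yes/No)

Kruskal's algorithm — process edges by increasing weight (ties by edge label):
A C (1): add — endpoints in different components.
B F (2): add — endpoints in different components.
B I (3): add — endpoints in different components.
E G (4): add — endpoints in different components.
A B (5): add — endpoints in different components.
A I (6): skip — A and I already connected.
A D (7): add — endpoints in different components.
A H (8): add — endpoints in different components.
H I (9): skip — H and I already connected.
A F (10): skip — A and F already connected.
F H (12): skip — F and H already connected.
E I (15): add — endpoints in different components.
Every non-tree edge has weight strictly greater than the heaviest edge on the tree path between its endpoints, so the MST is unique.

Yes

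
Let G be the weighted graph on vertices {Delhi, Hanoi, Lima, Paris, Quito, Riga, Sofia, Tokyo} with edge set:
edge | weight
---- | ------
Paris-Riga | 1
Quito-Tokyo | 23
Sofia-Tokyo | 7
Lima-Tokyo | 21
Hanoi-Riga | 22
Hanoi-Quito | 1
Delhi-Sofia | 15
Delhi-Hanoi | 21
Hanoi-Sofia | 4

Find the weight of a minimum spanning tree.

Kruskal's algorithm — process edges by increasing weight (ties by edge label):
Hanoi-Quito (1): add — endpoints in different components.
Paris-Riga (1): add — endpoints in different components.
Hanoi-Sofia (4): add — endpoints in different components.
Sofia-Tokyo (7): add — endpoints in different components.
Delhi-Sofia (15): add — endpoints in different components.
Delhi-Hanoi (21): skip — Delhi and Hanoi already connected.
Lima-Tokyo (21): add — endpoints in different components.
Hanoi-Riga (22): add — endpoints in different components.
MST edges: Hanoi-Quito, Paris-Riga, Hanoi-Sofia, Sofia-Tokyo, Delhi-Sofia, Lima-Tokyo, Hanoi-Riga; total weight 1+1+4+7+15+21+22 = 71.

71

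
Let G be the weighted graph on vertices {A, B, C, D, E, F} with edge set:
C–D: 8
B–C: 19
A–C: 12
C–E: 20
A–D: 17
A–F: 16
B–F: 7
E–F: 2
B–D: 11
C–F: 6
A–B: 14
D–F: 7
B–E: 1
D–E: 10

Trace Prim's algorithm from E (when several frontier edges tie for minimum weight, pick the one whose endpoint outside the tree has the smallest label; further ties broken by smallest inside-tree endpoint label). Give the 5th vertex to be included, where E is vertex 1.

D

Prim, starting at E.
Step 1: frontier [B–E 1, E–F 2, D–E 10, C–E 20] → take B–E (1); add B.
Step 2: frontier [B–F 7, B–D 11, A–B 14, B–C 19, E–F 2, D–E 10, C–E 20] → take E–F (2); add F.
Step 3: frontier [B–D 11, A–B 14, B–C 19, D–E 10, C–E 20, C–F 6, D–F 7, A–F 16] → take C–F (6); add C.
Step 4: frontier [B–D 11, A–B 14, C–D 8, A–C 12, D–E 10, D–F 7, A–F 16] → take D–F (7); add D.
Step 5: frontier [A–B 14, A–C 12, A–D 17, A–F 16] → take A–C (12); add A.
Vertex order: E, B, F, C, D, A. The 5th vertex is D.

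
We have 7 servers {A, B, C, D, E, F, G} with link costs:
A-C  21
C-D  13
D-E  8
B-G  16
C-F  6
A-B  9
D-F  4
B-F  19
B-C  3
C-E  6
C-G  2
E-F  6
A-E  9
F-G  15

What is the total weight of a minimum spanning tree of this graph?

Kruskal's algorithm — process edges by increasing weight (ties by edge label):
C-G (2): add — endpoints in different components.
B-C (3): add — endpoints in different components.
D-F (4): add — endpoints in different components.
C-E (6): add — endpoints in different components.
C-F (6): add — endpoints in different components.
E-F (6): skip — E and F already connected.
D-E (8): skip — D and E already connected.
A-B (9): add — endpoints in different components.
MST edges: C-G, B-C, D-F, C-E, C-F, A-B; total weight 2+3+4+6+6+9 = 30.

30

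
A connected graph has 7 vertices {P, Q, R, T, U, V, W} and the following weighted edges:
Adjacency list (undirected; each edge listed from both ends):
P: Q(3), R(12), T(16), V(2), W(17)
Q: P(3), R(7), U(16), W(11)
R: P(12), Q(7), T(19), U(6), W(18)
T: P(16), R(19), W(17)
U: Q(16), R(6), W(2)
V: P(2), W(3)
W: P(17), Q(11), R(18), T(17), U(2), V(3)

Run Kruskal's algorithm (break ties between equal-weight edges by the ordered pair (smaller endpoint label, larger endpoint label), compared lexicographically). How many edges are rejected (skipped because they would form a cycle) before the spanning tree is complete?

Kruskal's algorithm — process edges by increasing weight (ties by edge label):
P–V (2): add. Components now {W} {R} {P,V} {T} {Q} {U}
U–W (2): add. Components now {U,W} {R} {P,V} {T} {Q}
P–Q (3): add. Components now {U,W} {R} {P,Q,V} {T}
V–W (3): add. Components now {P,Q,U,V,W} {R} {T}
R–U (6): add. Components now {P,Q,R,U,V,W} {T}
Q–R (7): skip — R and Q already connected.
Q–W (11): skip — W and Q already connected.
P–R (12): skip — R and P already connected.
P–T (16): add. Components now {P,Q,R,T,U,V,W}
Edges rejected before the tree was complete: 3.

3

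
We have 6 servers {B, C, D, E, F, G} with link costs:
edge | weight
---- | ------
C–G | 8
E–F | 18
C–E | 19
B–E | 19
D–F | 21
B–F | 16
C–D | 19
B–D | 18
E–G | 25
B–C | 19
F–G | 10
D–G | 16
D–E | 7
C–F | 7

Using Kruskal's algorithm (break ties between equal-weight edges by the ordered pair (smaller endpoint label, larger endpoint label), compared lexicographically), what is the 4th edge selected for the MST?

Sort edges by weight, then run Kruskal:
C–F (7): add. Components now {B} {C,F} {D} {E} {G}
D–E (7): add. Components now {B} {C,F} {D,E} {G}
C–G (8): add. Components now {B} {C,F,G} {D,E}
F–G (10): skip — F and G already connected.
B–F (16): add. Components now {B,C,F,G} {D,E}
D–G (16): add. Components now {B,C,D,E,F,G}
The 4th edge added is B–F.

B-F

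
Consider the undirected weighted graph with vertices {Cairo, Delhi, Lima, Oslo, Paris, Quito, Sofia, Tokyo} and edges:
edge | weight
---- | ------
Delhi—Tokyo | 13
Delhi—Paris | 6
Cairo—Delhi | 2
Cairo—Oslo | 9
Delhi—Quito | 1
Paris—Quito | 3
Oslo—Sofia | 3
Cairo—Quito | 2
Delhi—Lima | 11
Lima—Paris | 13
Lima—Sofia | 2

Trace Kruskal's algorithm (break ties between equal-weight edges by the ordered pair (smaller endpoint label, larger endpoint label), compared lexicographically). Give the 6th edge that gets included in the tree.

Cairo-Oslo

Kruskal: consider edges lightest-first.
Delhi—Quito (1): add — endpoints in different components.
Cairo—Delhi (2): add — endpoints in different components.
Cairo—Quito (2): skip — Cairo and Quito already connected.
Lima—Sofia (2): add — endpoints in different components.
Oslo—Sofia (3): add — endpoints in different components.
Paris—Quito (3): add — endpoints in different components.
Delhi—Paris (6): skip — Paris and Delhi already connected.
Cairo—Oslo (9): add — endpoints in different components.
Delhi—Lima (11): skip — Lima and Delhi already connected.
Delhi—Tokyo (13): add — endpoints in different components.
The 6th edge added is Cairo—Oslo.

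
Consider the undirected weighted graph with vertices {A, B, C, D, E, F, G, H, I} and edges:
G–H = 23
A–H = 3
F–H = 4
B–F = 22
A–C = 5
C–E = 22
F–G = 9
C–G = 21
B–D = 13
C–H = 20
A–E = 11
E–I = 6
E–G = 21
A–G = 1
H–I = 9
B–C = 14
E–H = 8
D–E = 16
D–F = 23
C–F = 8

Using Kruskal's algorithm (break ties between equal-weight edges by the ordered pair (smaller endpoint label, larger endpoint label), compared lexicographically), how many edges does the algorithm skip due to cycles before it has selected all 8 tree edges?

4

Kruskal's algorithm — process edges by increasing weight (ties by edge label):
A–G (1): add — endpoints in different components.
A–H (3): add — endpoints in different components.
F–H (4): add — endpoints in different components.
A–C (5): add — endpoints in different components.
E–I (6): add — endpoints in different components.
C–F (8): skip — C and F already connected.
E–H (8): add — endpoints in different components.
F–G (9): skip — F and G already connected.
H–I (9): skip — H and I already connected.
A–E (11): skip — A and E already connected.
B–D (13): add — endpoints in different components.
B–C (14): add — endpoints in different components.
Edges rejected before the tree was complete: 4.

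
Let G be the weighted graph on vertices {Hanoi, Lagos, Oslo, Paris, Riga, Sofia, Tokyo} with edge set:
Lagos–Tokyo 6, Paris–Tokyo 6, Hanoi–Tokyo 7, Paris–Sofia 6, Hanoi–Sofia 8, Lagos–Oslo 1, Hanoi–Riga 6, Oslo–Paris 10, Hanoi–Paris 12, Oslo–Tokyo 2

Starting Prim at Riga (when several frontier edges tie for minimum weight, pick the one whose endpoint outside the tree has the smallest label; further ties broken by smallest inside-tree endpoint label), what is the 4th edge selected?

Grow the tree from Riga using Prim:
Step 1: frontier [Hanoi–Riga 6] → take Hanoi–Riga (6); add Hanoi.
Step 2: frontier [Hanoi–Tokyo 7, Hanoi–Sofia 8, Hanoi–Paris 12] → take Hanoi–Tokyo (7); add Tokyo.
Step 3: frontier [Hanoi–Sofia 8, Hanoi–Paris 12, Oslo–Tokyo 2, Lagos–Tokyo 6, Paris–Tokyo 6] → take Oslo–Tokyo (2); add Oslo.
Step 4: frontier [Hanoi–Sofia 8, Hanoi–Paris 12, Lagos–Oslo 1, Oslo–Paris 10, Lagos–Tokyo 6, Paris–Tokyo 6] → take Lagos–Oslo (1); add Lagos.
Step 5: frontier [Hanoi–Sofia 8, Hanoi–Paris 12, Oslo–Paris 10, Paris–Tokyo 6] → take Paris–Tokyo (6); add Paris.
Step 6: frontier [Hanoi–Sofia 8, Paris–Sofia 6] → take Paris–Sofia (6); add Sofia.
The 4th edge added is Lagos–Oslo.

Lagos-Oslo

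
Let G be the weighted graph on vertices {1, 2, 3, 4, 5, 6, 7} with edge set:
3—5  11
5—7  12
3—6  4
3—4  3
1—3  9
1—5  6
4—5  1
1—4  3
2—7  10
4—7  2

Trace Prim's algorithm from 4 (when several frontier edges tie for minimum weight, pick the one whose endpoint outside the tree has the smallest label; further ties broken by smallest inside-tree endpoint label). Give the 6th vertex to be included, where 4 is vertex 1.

6

Grow the tree from 4 using Prim:
Step 1: cheapest edge leaving the tree is 4—5 (1); add 5.
Step 2: cheapest edge leaving the tree is 4—7 (2); add 7.
Step 3: cheapest edge leaving the tree is 1—4 (3); add 1.
Step 4: cheapest edge leaving the tree is 3—4 (3); add 3.
Step 5: cheapest edge leaving the tree is 3—6 (4); add 6.
Step 6: cheapest edge leaving the tree is 2—7 (10); add 2.
Vertex order: 4, 5, 7, 1, 3, 6, 2. The 6th vertex is 6.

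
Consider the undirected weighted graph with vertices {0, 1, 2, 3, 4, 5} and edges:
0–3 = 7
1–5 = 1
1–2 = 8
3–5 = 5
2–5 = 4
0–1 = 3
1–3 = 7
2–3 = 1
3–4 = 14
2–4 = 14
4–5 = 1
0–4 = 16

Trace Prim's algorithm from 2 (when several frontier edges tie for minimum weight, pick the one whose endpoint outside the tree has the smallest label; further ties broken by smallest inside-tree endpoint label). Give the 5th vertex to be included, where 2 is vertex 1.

Prim, starting at 2.
Step 1: cheapest edge leaving the tree is 2–3 (1); add 3.
Step 2: cheapest edge leaving the tree is 2–5 (4); add 5.
Step 3: cheapest edge leaving the tree is 1–5 (1); add 1.
Step 4: cheapest edge leaving the tree is 4–5 (1); add 4.
Step 5: cheapest edge leaving the tree is 0–1 (3); add 0.
Vertex order: 2, 3, 5, 1, 4, 0. The 5th vertex is 4.

4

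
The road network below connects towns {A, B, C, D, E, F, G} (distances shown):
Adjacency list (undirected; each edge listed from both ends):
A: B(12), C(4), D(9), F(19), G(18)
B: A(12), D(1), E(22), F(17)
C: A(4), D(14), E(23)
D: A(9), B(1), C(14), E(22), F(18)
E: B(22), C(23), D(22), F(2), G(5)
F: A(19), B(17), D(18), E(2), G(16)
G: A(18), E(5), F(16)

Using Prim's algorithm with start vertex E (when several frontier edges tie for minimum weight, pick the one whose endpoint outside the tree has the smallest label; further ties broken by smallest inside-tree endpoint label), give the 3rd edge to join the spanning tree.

B-F

Prim's algorithm from E:
Step 1: cheapest edge leaving the tree is E—F (2); add F.
Step 2: cheapest edge leaving the tree is E—G (5); add G.
Step 3: cheapest edge leaving the tree is B—F (17); add B.
Step 4: cheapest edge leaving the tree is B—D (1); add D.
Step 5: cheapest edge leaving the tree is A—D (9); add A.
Step 6: cheapest edge leaving the tree is A—C (4); add C.
The 3rd edge added is B—F.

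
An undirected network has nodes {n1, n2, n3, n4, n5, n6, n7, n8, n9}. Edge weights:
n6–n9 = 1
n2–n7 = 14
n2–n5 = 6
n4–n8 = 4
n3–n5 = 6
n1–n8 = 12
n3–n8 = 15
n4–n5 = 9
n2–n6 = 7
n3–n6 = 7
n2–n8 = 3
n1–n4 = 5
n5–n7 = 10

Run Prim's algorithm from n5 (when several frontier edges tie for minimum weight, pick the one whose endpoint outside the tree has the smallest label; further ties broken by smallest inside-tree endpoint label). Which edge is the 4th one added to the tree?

n1-n4

Prim's algorithm from n5:
Step 1: cheapest edge leaving the tree is n2–n5 (6); add n2.
Step 2: cheapest edge leaving the tree is n2–n8 (3); add n8.
Step 3: cheapest edge leaving the tree is n4–n8 (4); add n4.
Step 4: cheapest edge leaving the tree is n1–n4 (5); add n1.
Step 5: cheapest edge leaving the tree is n3–n5 (6); add n3.
Step 6: cheapest edge leaving the tree is n2–n6 (7); add n6.
Step 7: cheapest edge leaving the tree is n6–n9 (1); add n9.
Step 8: cheapest edge leaving the tree is n5–n7 (10); add n7.
The 4th edge added is n1–n4.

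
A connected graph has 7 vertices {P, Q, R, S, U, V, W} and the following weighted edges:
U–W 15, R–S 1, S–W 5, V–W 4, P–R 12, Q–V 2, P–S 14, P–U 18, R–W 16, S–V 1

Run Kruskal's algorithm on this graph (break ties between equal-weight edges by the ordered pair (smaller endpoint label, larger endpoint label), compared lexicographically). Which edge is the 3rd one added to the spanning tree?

Q-V

Kruskal's algorithm — process edges by increasing weight (ties by edge label):
R–S (1): add. Components now {P} {R,S} {W} {U} {V} {Q}
S–V (1): add. Components now {P} {R,S,V} {W} {U} {Q}
Q–V (2): add. Components now {P} {Q,R,S,V} {W} {U}
V–W (4): add. Components now {P} {Q,R,S,V,W} {U}
S–W (5): skip — W and S already connected.
P–R (12): add. Components now {P,Q,R,S,V,W} {U}
P–S (14): skip — P and S already connected.
U–W (15): add. Components now {P,Q,R,S,U,V,W}
The 3rd edge added is Q–V.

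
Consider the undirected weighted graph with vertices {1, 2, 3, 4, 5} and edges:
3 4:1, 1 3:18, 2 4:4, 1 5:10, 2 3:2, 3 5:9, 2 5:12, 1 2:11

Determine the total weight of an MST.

22

Grow the tree from 3 using Prim:
Step 1: frontier [3 4 1, 2 3 2, 3 5 9, 1 3 18] → take 3 4 (1); add 4.
Step 2: frontier [2 3 2, 3 5 9, 1 3 18, 2 4 4] → take 2 3 (2); add 2.
Step 3: frontier [1 2 11, 2 5 12, 3 5 9, 1 3 18] → take 3 5 (9); add 5.
Step 4: frontier [1 2 11, 1 3 18, 1 5 10] → take 1 5 (10); add 1.
MST edges: 3 4, 2 3, 3 5, 1 5; total weight 1+2+9+10 = 22.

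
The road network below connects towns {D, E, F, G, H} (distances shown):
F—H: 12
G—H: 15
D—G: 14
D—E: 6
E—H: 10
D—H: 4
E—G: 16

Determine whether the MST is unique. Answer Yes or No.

Kruskal: consider edges lightest-first.
D—H (4): add. Components now {D,H} {E} {F} {G}
D—E (6): add. Components now {D,E,H} {F} {G}
E—H (10): skip — E and H already connected.
F—H (12): add. Components now {D,E,F,H} {G}
D—G (14): add. Components now {D,E,F,G,H}
Every non-tree edge has weight strictly greater than the heaviest edge on the tree path between its endpoints, so the MST is unique.

Yes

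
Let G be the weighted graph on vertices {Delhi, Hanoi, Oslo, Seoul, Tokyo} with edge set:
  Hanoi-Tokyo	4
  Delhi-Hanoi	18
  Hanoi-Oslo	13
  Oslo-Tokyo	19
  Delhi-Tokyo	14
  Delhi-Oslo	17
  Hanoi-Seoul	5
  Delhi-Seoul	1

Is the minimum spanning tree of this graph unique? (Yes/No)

Yes

Kruskal: consider edges lightest-first.
Delhi-Seoul (1): add. Components now {Delhi,Seoul} {Hanoi} {Tokyo} {Oslo}
Hanoi-Tokyo (4): add. Components now {Delhi,Seoul} {Hanoi,Tokyo} {Oslo}
Hanoi-Seoul (5): add. Components now {Delhi,Hanoi,Seoul,Tokyo} {Oslo}
Hanoi-Oslo (13): add. Components now {Delhi,Hanoi,Oslo,Seoul,Tokyo}
Every non-tree edge has weight strictly greater than the heaviest edge on the tree path between its endpoints, so the MST is unique.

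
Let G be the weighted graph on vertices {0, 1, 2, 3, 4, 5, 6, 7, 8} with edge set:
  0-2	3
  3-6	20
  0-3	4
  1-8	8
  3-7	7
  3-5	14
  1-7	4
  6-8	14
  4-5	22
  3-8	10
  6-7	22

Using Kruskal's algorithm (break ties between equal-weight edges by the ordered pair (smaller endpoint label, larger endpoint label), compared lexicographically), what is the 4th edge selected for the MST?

Sort edges by weight, then run Kruskal:
0-2 (3): add — endpoints in different components.
0-3 (4): add — endpoints in different components.
1-7 (4): add — endpoints in different components.
3-7 (7): add — endpoints in different components.
1-8 (8): add — endpoints in different components.
3-8 (10): skip — 3 and 8 already connected.
3-5 (14): add — endpoints in different components.
6-8 (14): add — endpoints in different components.
3-6 (20): skip — 3 and 6 already connected.
4-5 (22): add — endpoints in different components.
The 4th edge added is 3-7.

3-7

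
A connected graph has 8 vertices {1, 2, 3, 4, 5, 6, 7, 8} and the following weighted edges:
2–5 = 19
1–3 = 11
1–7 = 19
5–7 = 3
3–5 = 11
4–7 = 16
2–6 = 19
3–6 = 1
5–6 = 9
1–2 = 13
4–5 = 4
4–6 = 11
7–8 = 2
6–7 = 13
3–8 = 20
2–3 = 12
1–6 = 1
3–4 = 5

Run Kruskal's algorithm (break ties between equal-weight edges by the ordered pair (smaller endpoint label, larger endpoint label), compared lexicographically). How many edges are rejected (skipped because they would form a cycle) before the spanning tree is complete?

Kruskal: consider edges lightest-first.
1–6 (1): add — endpoints in different components.
3–6 (1): add — endpoints in different components.
7–8 (2): add — endpoints in different components.
5–7 (3): add — endpoints in different components.
4–5 (4): add — endpoints in different components.
3–4 (5): add — endpoints in different components.
5–6 (9): skip — 5 and 6 already connected.
1–3 (11): skip — 1 and 3 already connected.
3–5 (11): skip — 3 and 5 already connected.
4–6 (11): skip — 4 and 6 already connected.
2–3 (12): add — endpoints in different components.
Edges rejected before the tree was complete: 4.

4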